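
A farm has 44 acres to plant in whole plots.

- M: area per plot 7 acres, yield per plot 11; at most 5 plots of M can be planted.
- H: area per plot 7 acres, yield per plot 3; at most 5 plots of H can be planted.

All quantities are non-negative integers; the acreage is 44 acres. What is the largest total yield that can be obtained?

58

M has the best ratio (11/7); taking only M gives at most 5×11 = 55 (stopped by the supply cap of 5).
Mixing does better — 5×M and 1×H: area 42 ≤ 44, yield 5·11 + 1·3 = 58.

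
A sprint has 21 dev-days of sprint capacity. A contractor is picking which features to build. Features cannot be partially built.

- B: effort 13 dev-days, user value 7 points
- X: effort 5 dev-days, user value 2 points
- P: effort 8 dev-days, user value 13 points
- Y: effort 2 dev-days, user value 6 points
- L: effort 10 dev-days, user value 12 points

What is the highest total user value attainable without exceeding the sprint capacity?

31

This is a 0-1 knapsack instance.
Allowing fractional choices, the relaxed optimum would be about 31.5, but features are indivisible.
X + P + Y: effort 5 + 8 + 2 = 15 ≤ 21, user value 2 + 13 + 6 = 21.
P + L: effort 8 + 10 = 18 ≤ 21, user value 13 + 12 = 25.
P + Y + L: effort 8 + 2 + 10 = 20 ≤ 21, user value 13 + 6 + 12 = 31.
Best is P, Y, and L with total user value 31.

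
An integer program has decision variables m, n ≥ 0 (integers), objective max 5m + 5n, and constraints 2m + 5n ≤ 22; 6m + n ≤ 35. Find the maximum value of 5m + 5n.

35

(m,n)=(5,2) is feasible, giving 35.
(m,n)=(5,1) is feasible, giving 30.
(m,n)=(4,2) is feasible, giving 30.
No feasible integer point exceeds 35.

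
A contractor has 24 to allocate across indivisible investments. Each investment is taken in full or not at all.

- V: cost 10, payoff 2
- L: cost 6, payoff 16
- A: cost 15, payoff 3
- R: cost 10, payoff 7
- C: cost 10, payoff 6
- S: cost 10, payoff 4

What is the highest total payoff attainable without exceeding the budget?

This is an integer program with binary decision variables.
Take L and R: cost 6 + 10 = 16 ≤ 24, payoff 16 + 7 = 23.
No other feasible combination does better.

23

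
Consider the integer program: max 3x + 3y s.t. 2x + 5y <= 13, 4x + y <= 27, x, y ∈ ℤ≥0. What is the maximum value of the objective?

(x,y)=(6,0): 2·6+5·0=12≤13, 4·6+1·0=24≤27, objective 18.
(x,y)=(5,0): 2·5+5·0=10≤13, 4·5+1·0=20≤27, objective 15.
Maximum is 18 at (x,y)=(6,0).

18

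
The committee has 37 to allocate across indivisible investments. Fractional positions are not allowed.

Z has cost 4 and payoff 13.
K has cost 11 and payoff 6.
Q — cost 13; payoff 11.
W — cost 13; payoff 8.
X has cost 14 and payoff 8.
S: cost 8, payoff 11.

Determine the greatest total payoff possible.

41

This is an integer program with binary decision variables.
Take Z, K, Q, and S: cost 4 + 11 + 13 + 8 = 36 ≤ 37, payoff 13 + 6 + 11 + 11 = 41.
No other feasible combination does better.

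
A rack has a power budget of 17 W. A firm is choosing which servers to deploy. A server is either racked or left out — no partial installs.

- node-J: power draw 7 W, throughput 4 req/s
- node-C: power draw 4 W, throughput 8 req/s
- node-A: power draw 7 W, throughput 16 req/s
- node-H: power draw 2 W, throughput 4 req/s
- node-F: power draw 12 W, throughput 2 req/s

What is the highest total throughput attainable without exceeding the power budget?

Allowing fractional choices, the relaxed optimum would be about 30.3, but servers are indivisible.
node-C + node-A + node-H: power draw 4 + 7 + 2 = 13 ≤ 17, throughput 8 + 16 + 4 = 28.
node-C + node-A: power draw 4 + 7 = 11 ≤ 17, throughput 8 + 16 = 24.
Best is node-C, node-A, and node-H with total throughput 28.

28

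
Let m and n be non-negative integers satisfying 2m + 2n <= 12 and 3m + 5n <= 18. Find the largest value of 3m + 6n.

The continuous relaxation peaks at (0, 3.6) with value 21.60; rounding to a feasible lattice point costs some objective.
(m,n)=(1,3): 2·1+2·3=8≤12, 3·1+5·3=18≤18, objective 21.
(m,n)=(0,3): 2·0+2·3=6≤12, 3·0+5·3=15≤18, objective 18.
(m,n)=(2,2): 2·2+2·2=8≤12, 3·2+5·2=16≤18, objective 18.
(m,n)=(1,2): 2·1+2·2=6≤12, 3·1+5·2=13≤18, objective 15.
The best lattice point is (1,3), giving 21.

21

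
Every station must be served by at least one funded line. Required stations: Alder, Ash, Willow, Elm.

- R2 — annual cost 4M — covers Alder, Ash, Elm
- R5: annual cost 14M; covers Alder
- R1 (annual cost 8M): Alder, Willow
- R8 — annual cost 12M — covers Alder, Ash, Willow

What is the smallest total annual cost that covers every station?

Choose R2 and R1: together they cover Alder, Ash, Willow, Elm — every station.
Total annual cost: 4 + 8 = 12.
No cover costs less than 12.

12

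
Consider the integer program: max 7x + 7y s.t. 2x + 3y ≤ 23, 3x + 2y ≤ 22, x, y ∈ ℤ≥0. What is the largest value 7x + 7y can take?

(x,y)=(4,5): 2·4+3·5=23≤23, 3·4+2·5=22≤22, objective 63.
(x,y)=(4,4): 2·4+3·4=20≤23, 3·4+2·4=20≤22, objective 56.
The best lattice point is (4,5), giving 63.

63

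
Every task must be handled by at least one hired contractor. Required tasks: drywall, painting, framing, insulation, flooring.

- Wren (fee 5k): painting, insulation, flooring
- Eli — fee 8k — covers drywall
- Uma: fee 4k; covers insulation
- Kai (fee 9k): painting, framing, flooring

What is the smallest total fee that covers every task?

21

Choose Eli, Uma, and Kai: together they cover drywall, painting, framing, insulation, flooring — every task.
Total fee: 8 + 4 + 9 = 21.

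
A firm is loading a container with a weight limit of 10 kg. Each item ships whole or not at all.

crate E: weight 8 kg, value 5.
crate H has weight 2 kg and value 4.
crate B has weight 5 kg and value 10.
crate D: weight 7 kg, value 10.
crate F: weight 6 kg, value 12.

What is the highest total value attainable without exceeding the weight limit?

16

This is an integer program with binary decision variables.
crate H + crate D: weight 2 + 7 = 9 ≤ 10, value 4 + 10 = 14.
crate H + crate B: weight 2 + 5 = 7 ≤ 10, value 4 + 10 = 14.
crate H + crate F: weight 2 + 6 = 8 ≤ 10, value 4 + 12 = 16.
Best is crate H and crate F with total value 16.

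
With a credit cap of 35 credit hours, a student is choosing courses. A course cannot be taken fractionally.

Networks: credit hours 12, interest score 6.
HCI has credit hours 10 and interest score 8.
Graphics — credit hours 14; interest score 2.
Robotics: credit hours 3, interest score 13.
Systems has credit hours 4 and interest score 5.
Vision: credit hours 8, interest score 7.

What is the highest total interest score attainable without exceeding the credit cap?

HCI + Robotics + Systems + Vision: credit hours 10 + 3 + 4 + 8 = 25 ≤ 35, interest score 8 + 13 + 5 + 7 = 33.
Networks + HCI + Robotics + Vision: credit hours 12 + 10 + 3 + 8 = 33 ≤ 35, interest score 6 + 8 + 13 + 7 = 34.
Best is Networks, HCI, Robotics, and Vision with total interest score 34.

34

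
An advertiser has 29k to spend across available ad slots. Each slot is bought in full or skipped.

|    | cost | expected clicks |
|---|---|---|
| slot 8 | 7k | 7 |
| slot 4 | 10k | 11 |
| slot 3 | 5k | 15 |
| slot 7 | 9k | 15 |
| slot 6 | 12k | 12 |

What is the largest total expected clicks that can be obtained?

slot 3 + slot 7 + slot 6: cost 5 + 9 + 12 = 26 ≤ 29, expected clicks 15 + 15 + 12 = 42.
slot 4 + slot 3 + slot 6: cost 10 + 5 + 12 = 27 ≤ 29, expected clicks 11 + 15 + 12 = 38.
slot 4 + slot 3 + slot 7: cost 10 + 5 + 9 = 24 ≤ 29, expected clicks 11 + 15 + 15 = 41.
Best is slot 3, slot 7, and slot 6 with total expected clicks 42.

42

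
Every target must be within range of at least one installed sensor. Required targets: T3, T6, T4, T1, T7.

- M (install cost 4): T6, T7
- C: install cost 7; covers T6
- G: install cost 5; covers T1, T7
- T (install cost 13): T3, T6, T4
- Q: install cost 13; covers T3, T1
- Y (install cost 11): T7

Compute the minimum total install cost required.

18

The greedy cost-per-new-target heuristic would pick M, G, and T for 22, but a cheaper cover exists.
Choose G and T: together they cover T3, T6, T4, T1, T7 — every target.
Total install cost: 5 + 13 = 18.
No cover costs less than 18.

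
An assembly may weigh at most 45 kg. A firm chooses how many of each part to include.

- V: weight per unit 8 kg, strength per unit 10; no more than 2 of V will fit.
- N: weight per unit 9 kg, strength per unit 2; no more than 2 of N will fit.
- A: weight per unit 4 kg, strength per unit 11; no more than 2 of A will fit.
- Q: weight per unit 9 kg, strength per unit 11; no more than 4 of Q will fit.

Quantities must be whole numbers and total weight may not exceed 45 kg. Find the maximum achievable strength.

66

This is a bounded integer knapsack.
A has the best ratio (11/4); taking only A gives at most 2×11 = 22 (stopped by the supply cap of 2).
Mixing does better — 2×A and 4×Q: weight 44 ≤ 45, strength 2·11 + 4·11 = 66.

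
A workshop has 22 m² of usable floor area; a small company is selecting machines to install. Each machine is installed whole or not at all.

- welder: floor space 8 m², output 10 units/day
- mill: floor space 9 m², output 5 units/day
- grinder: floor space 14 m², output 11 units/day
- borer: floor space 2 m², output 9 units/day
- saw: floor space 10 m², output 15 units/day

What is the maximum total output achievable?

34

This is a 0-1 knapsack instance.
Take welder, borer, and saw: floor space 8 + 2 + 10 = 20 ≤ 22, output 10 + 9 + 15 = 34.
No other feasible combination does better.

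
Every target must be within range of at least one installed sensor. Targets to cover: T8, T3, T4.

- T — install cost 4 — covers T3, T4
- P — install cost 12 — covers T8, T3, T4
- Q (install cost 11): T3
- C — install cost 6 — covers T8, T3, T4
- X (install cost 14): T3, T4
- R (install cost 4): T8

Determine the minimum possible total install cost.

6

This is an integer covering problem.
C alone covers T8, T3, T4 — every target.
Total install cost: 6.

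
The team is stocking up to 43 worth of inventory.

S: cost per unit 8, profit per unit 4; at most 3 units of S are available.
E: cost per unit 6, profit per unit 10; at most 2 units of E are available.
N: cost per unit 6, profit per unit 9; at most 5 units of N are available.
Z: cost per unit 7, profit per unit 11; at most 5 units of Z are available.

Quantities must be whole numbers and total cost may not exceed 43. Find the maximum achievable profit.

67

This is a bounded integer knapsack.
E has the best ratio (10/6); taking only E gives at most 2×10 = 20 (stopped by the supply cap of 2).
Mixing does better — 2×E, 4×N, and 1×Z: cost 43 ≤ 43, profit 2·10 + 4·9 + 1·11 = 67.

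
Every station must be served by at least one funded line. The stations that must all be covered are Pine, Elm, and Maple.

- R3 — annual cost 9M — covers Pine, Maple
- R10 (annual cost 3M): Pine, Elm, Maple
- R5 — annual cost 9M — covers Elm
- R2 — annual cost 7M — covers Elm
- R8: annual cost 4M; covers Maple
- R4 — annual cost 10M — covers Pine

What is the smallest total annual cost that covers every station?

3

R10 alone covers Pine, Elm, Maple — every station.
Total annual cost: 3.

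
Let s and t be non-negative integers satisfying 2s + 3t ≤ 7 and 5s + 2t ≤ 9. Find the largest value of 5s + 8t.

16

(s,t)=(0,2): 2·0+3·2=6≤7, 5·0+2·2=4≤9, objective 16.
(s,t)=(1,1): 2·1+3·1=5≤7, 5·1+2·1=7≤9, objective 13.
(s,t)=(0,1): 2·0+3·1=3≤7, 5·0+2·1=2≤9, objective 8.
The best lattice point is (0,2), giving 16.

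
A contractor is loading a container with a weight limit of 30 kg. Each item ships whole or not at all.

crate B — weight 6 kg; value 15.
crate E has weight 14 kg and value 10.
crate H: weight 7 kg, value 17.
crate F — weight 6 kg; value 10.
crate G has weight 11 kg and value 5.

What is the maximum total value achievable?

47

Allowing fractional choices, the relaxed optimum would be about 49.9, but items are indivisible.
crate B + crate H + crate F + crate G: weight 6 + 7 + 6 + 11 = 30 ≤ 30, value 15 + 17 + 10 + 5 = 47.
crate B + crate H + crate F: weight 6 + 7 + 6 = 19 ≤ 30, value 15 + 17 + 10 = 42.
crate B + crate E + crate H: weight 6 + 14 + 7 = 27 ≤ 30, value 15 + 10 + 17 = 42.
Best is crate B, crate H, crate F, and crate G with total value 47.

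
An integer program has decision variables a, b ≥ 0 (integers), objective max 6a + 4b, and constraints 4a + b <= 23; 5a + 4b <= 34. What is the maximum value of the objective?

38

(a,b)=(5,2) is feasible, giving 38.
(a,b)=(4,3) is feasible, giving 36.
Maximum is 38 at (a,b)=(5,2).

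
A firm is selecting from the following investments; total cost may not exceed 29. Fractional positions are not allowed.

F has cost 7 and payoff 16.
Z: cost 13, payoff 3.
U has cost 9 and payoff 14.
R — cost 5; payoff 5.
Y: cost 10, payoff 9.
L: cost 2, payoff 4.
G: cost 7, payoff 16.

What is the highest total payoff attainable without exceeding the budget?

51

F + U + G: cost 7 + 9 + 7 = 23 ≤ 29, payoff 16 + 14 + 16 = 46.
F + U + L + G: cost 7 + 9 + 2 + 7 = 25 ≤ 29, payoff 16 + 14 + 4 + 16 = 50.
F + U + R + G: cost 7 + 9 + 5 + 7 = 28 ≤ 29, payoff 16 + 14 + 5 + 16 = 51.
Best is F, U, R, and G with total payoff 51.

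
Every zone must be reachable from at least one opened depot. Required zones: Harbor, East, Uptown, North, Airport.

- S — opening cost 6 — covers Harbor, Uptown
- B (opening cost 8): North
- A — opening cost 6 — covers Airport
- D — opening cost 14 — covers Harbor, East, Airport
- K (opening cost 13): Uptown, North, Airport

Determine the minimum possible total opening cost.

This is an integer covering problem.
The greedy cost-per-new-zone heuristic would pick S, A, B, and D for 34, but a cheaper cover exists.
Choose D and K: together they cover Harbor, East, Uptown, North, Airport — every zone.
Total opening cost: 14 + 13 = 27.
No cover costs less than 27.

27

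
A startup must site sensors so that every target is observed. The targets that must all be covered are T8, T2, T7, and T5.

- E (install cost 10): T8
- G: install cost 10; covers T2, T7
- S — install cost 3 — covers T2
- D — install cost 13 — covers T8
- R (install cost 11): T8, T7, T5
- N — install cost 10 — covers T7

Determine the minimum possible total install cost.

Choose S and R: together they cover T8, T2, T7, T5 — every target.
Total install cost: 3 + 11 = 14.

14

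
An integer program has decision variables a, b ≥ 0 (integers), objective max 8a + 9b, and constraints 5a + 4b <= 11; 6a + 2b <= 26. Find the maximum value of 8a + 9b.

18

Relaxing integrality, the LP optimum is 24.75 at (a,b) = (0, 2.75), which is not an integer point.
(a,b)=(0,2): 5·0+4·2=8≤11, 6·0+2·2=4≤26, objective 18.
(a,b)=(1,1): 5·1+4·1=9≤11, 6·1+2·1=8≤26, objective 17.
(a,b)=(0,1): 5·0+4·1=4≤11, 6·0+2·1=2≤26, objective 9.
The best lattice point is (0,2), giving 18.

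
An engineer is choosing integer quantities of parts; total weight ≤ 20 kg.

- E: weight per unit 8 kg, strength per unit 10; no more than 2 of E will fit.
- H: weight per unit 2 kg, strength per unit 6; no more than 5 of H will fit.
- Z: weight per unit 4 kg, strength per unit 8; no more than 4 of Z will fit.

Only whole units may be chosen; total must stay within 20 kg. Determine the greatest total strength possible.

H has the best ratio (6/2); taking only H gives at most 5×6 = 30 (stopped by the supply cap of 5).
Mixing does better — 4×H and 3×Z: weight 20 ≤ 20, strength 4·6 + 3·8 = 48.

48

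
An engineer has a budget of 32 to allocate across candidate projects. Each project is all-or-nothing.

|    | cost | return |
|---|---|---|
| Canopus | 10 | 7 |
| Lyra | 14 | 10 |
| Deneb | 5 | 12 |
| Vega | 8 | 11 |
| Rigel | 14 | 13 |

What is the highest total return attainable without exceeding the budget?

36

Treat it as a binary knapsack problem.
Take Deneb, Vega, and Rigel: cost 5 + 8 + 14 = 27 ≤ 32, return 12 + 11 + 13 = 36.
No other feasible combination does better.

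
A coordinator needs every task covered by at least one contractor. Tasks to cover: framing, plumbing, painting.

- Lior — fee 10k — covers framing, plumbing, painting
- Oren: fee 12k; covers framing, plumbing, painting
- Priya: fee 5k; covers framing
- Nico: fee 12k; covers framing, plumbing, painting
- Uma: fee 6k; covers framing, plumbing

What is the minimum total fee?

10

This is a weighted set-cover instance.
The greedy cost-per-new-task heuristic would pick Uma and Lior for 16, but a cheaper cover exists.
Lior alone covers framing, plumbing, painting — every task.
Total fee: 10.
No cover costs less than 10.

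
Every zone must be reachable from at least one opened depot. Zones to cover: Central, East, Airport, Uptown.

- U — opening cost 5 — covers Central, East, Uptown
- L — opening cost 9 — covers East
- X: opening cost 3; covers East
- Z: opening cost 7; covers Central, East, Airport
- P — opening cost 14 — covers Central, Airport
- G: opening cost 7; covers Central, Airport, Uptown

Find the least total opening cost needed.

This is an integer covering problem.
Choose X and G: together they cover Central, East, Airport, Uptown — every zone.
Total opening cost: 3 + 7 = 10.

10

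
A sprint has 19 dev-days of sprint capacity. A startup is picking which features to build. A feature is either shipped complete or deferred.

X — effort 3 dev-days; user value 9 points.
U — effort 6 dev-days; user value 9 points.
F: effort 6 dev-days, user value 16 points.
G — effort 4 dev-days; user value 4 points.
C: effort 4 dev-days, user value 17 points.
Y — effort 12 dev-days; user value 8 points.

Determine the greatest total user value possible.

X + U + F + C: effort 3 + 6 + 6 + 4 = 19 ≤ 19, user value 9 + 9 + 16 + 17 = 51.
X + F + G + C: effort 3 + 6 + 4 + 4 = 17 ≤ 19, user value 9 + 16 + 4 + 17 = 46.
Best is X, U, F, and C with total user value 51.

51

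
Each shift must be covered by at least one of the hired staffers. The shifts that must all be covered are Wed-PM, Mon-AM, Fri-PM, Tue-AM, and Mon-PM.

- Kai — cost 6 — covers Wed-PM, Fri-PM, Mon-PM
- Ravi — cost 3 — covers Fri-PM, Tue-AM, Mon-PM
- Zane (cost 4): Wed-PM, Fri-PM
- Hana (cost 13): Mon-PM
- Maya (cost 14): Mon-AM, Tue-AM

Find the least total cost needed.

20

The greedy cost-per-new-shift heuristic would pick Ravi, Zane, and Maya for 21, but a cheaper cover exists.
Choose Kai and Maya: together they cover Wed-PM, Mon-AM, Fri-PM, Tue-AM, Mon-PM — every shift.
Total cost: 6 + 14 = 20.
No cover costs less than 20.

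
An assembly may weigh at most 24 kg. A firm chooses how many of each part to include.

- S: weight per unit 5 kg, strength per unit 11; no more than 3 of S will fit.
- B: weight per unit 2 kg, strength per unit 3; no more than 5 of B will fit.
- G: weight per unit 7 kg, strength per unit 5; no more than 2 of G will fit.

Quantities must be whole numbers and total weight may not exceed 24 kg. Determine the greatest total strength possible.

45

This is a bounded integer knapsack.
3×S and 3×B: weight 21 ≤ 24, strength 3·11 + 3·3 = 42.
3×S and 4×B: weight 23 ≤ 24, strength 3·11 + 4·3 = 45.
Best is 45.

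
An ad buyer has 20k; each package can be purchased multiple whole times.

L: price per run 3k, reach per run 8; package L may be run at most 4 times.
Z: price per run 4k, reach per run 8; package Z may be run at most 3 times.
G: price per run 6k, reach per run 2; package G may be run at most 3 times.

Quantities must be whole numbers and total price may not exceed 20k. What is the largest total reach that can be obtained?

This is a bounded integer knapsack.
4×L and 2×Z: price 20 ≤ 20, reach 4·8 + 2·8 = 48.
2×L and 3×Z: price 18 ≤ 20, reach 2·8 + 3·8 = 40.
Best is 48.

48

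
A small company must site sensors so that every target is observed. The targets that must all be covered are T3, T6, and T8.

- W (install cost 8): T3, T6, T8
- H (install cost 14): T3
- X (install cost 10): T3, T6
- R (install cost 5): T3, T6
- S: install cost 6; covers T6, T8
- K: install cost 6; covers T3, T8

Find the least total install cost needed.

8

This is an integer covering problem.
The greedy cost-per-new-target heuristic would pick R and S for 11, but a cheaper cover exists.
W alone covers T3, T6, T8 — every target.
Total install cost: 8.
No cover costs less than 8.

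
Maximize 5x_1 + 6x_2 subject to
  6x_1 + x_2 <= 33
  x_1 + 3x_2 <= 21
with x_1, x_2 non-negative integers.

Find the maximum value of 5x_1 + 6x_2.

51

The continuous relaxation peaks at (4.59, 5.47) with value 55.76; rounding to a feasible lattice point costs some objective.
(x_1,x_2)=(3,6): 6·3+1·6=24≤33, 1·3+3·6=21≤21, objective 51.
(x_1,x_2)=(4,5): 6·4+1·5=29≤33, 1·4+3·5=19≤21, objective 50.
(x_1,x_2)=(2,6): 6·2+1·6=18≤33, 1·2+3·6=20≤21, objective 46.
The best lattice point is (3,6), giving 51.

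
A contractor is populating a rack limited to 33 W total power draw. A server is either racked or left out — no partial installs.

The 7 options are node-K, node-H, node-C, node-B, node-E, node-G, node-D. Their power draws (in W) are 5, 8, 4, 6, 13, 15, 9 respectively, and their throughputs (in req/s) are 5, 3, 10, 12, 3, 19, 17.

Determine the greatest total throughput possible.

51

Allowing fractional choices, the relaxed optimum would be about 56.7, but servers are indivisible.
node-B + node-G + node-D: power draw 6 + 15 + 9 = 30 ≤ 33, throughput 12 + 19 + 17 = 48.
node-K + node-C + node-G + node-D: power draw 5 + 4 + 15 + 9 = 33 ≤ 33, throughput 5 + 10 + 19 + 17 = 51.
Best is node-K, node-C, node-G, and node-D with total throughput 51.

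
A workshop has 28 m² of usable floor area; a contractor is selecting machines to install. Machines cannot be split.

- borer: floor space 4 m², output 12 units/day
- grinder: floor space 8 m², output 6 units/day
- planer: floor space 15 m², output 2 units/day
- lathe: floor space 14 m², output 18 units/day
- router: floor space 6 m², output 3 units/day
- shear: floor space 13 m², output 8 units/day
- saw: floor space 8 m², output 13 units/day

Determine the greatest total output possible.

Allowing fractional choices, the relaxed optimum would be about 44.5, but machines are indivisible.
borer + grinder + lathe: floor space 4 + 8 + 14 = 26 ≤ 28, output 12 + 6 + 18 = 36.
borer + lathe + saw: floor space 4 + 14 + 8 = 26 ≤ 28, output 12 + 18 + 13 = 43.
borer + grinder + router + saw: floor space 4 + 8 + 6 + 8 = 26 ≤ 28, output 12 + 6 + 3 + 13 = 34.
Best is borer, lathe, and saw with total output 43.

43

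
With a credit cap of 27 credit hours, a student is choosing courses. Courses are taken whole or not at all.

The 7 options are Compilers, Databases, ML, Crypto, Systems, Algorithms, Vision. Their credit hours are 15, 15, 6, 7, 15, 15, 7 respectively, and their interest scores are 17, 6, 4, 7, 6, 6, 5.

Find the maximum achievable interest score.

Compilers + ML: credit hours 15 + 6 = 21 ≤ 27, interest score 17 + 4 = 21.
Compilers + Crypto: credit hours 15 + 7 = 22 ≤ 27, interest score 17 + 7 = 24.
Compilers + Vision: credit hours 15 + 7 = 22 ≤ 27, interest score 17 + 5 = 22.
Best is Compilers and Crypto with total interest score 24.

24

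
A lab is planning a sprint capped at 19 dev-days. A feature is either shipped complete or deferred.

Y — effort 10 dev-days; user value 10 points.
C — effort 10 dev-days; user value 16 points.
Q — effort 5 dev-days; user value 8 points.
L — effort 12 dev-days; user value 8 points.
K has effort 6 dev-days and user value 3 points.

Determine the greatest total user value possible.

Allowing fractional choices, the relaxed optimum would be about 28.0, but features are indivisible.
C + K: effort 10 + 6 = 16 ≤ 19, user value 16 + 3 = 19.
Y + Q: effort 10 + 5 = 15 ≤ 19, user value 10 + 8 = 18.
C + Q: effort 10 + 5 = 15 ≤ 19, user value 16 + 8 = 24.
Best is C and Q with total user value 24.

24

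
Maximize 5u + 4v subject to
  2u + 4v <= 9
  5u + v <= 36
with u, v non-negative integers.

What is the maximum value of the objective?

(u,v)=(4,0): 2·4+4·0=8≤9, 5·4+1·0=20≤36, objective 20.
(u,v)=(3,0): 2·3+4·0=6≤9, 5·3+1·0=15≤36, objective 15.
No feasible integer point exceeds 20.

20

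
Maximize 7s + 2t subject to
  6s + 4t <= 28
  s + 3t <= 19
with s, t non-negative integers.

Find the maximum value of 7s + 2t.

30

The continuous relaxation peaks at (4.67, 0) with value 32.67; rounding to a feasible lattice point costs some objective.
(s,t)=(4,1): 6·4+4·1=28≤28, 1·4+3·1=7≤19, objective 30.
(s,t)=(4,0): 6·4+4·0=24≤28, 1·4+3·0=4≤19, objective 28.
(s,t)=(3,2): 6·3+4·2=26≤28, 1·3+3·2=9≤19, objective 25.
(s,t)=(3,1): 6·3+4·1=22≤28, 1·3+3·1=6≤19, objective 23.
The best lattice point is (4,1), giving 30.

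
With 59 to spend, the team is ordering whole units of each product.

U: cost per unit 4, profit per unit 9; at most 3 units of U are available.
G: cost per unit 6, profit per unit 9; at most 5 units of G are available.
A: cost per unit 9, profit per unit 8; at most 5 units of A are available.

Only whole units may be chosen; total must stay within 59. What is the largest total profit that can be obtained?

This is a bounded integer knapsack.
U has the best ratio (9/4); taking only U gives at most 3×9 = 27 (stopped by the supply cap of 3).
Mixing does better — 3×U, 5×G, and 1×A: cost 51 ≤ 59, profit 3·9 + 5·9 + 1·8 = 80.

80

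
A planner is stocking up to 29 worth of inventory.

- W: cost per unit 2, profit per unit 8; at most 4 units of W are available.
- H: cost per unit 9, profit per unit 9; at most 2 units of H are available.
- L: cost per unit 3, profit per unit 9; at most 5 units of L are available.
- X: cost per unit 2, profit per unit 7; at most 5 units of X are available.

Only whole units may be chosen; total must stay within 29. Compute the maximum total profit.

This is a bounded integer knapsack.
W has the best ratio (8/2); taking only W gives at most 4×8 = 32 (stopped by the supply cap of 4).
Mixing does better — 4×W, 5×L, and 3×X: cost 29 ≤ 29, profit 4·8 + 5·9 + 3·7 = 98.

98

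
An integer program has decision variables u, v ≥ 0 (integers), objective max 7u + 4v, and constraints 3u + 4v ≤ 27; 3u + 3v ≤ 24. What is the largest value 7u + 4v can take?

56

(u,v)=(8,0) is feasible, giving 56.
(u,v)=(7,1) is feasible, giving 53.
No feasible integer point exceeds 56.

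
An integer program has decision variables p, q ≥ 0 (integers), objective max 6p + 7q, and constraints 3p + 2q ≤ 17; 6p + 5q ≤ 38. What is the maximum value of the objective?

(p,q)=(0,7): 3·0+2·7=14≤17, 6·0+5·7=35≤38, objective 49.
(p,q)=(1,6): 3·1+2·6=15≤17, 6·1+5·6=36≤38, objective 48.
(p,q)=(0,6): 3·0+2·6=12≤17, 6·0+5·6=30≤38, objective 42.
No feasible integer point exceeds 49.

49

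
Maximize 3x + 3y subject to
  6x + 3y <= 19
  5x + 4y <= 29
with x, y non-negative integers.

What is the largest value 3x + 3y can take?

18

(x,y)=(0,6): 6·0+3·6=18≤19, 5·0+4·6=24≤29, objective 18.
(x,y)=(0,5): 6·0+3·5=15≤19, 5·0+4·5=20≤29, objective 15.
No feasible integer point exceeds 18.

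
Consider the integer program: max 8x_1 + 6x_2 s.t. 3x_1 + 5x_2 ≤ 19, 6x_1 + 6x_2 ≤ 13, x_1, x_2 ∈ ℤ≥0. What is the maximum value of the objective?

The continuous relaxation peaks at (2.17, 0) with value 17.33; rounding to a feasible lattice point costs some objective.
(x_1,x_2)=(2,0): 3·2+5·0=6≤19, 6·2+6·0=12≤13, objective 16.
(x_1,x_2)=(1,1): 3·1+5·1=8≤19, 6·1+6·1=12≤13, objective 14.
(x_1,x_2)=(1,0): 3·1+5·0=3≤19, 6·1+6·0=6≤13, objective 8.
Maximum is 16 at (x_1,x_2)=(2,0).

16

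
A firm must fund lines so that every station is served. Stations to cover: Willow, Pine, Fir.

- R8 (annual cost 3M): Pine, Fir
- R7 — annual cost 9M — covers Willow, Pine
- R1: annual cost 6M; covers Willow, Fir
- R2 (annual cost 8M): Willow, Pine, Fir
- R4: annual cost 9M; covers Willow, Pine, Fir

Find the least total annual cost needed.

R2 alone covers Willow, Pine, Fir — every station.
Total annual cost: 8.

8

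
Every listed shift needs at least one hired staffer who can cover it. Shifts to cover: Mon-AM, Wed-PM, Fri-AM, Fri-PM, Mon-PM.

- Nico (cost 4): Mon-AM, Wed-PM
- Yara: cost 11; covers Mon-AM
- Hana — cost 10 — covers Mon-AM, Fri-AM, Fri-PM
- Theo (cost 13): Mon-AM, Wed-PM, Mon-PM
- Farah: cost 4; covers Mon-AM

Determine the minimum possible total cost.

The greedy cost-per-new-shift heuristic would pick Nico, Hana, and Theo for 27, but a cheaper cover exists.
Choose Hana and Theo: together they cover Mon-AM, Wed-PM, Fri-AM, Fri-PM, Mon-PM — every shift.
Total cost: 10 + 13 = 23.
No cover costs less than 23.

23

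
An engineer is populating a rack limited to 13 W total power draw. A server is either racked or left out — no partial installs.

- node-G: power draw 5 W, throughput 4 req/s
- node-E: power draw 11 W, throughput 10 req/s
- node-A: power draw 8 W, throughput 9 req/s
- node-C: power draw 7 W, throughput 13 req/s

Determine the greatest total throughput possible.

This is an integer program with binary decision variables.
node-G + node-C: power draw 5 + 7 = 12 ≤ 13, throughput 4 + 13 = 17.
node-C: power draw 7 ≤ 13, throughput 13.
Best is node-G and node-C with total throughput 17.

17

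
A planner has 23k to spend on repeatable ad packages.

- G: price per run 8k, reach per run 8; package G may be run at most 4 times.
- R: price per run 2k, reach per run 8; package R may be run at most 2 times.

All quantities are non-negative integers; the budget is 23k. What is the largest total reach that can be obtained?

R has the best ratio (8/2); taking only R gives at most 2×8 = 16 (stopped by the supply cap of 2).
Mixing does better — 2×G and 2×R: price 20 ≤ 23, reach 2·8 + 2·8 = 32.

32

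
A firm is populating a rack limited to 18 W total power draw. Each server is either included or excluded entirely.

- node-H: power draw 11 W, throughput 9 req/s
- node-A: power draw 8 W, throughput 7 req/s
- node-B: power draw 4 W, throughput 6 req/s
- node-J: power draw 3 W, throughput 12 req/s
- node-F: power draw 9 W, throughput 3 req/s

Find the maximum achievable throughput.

27

Allowing fractional choices, the relaxed optimum would be about 27.5, but servers are indivisible.
node-A + node-B + node-J: power draw 8 + 4 + 3 = 15 ≤ 18, throughput 7 + 6 + 12 = 25.
node-H + node-B + node-J: power draw 11 + 4 + 3 = 18 ≤ 18, throughput 9 + 6 + 12 = 27.
Best is node-H, node-B, and node-J with total throughput 27.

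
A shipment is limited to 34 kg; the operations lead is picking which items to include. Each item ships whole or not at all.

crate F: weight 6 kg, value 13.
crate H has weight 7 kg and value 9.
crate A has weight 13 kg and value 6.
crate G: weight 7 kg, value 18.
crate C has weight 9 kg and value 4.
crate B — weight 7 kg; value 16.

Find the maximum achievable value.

56

Allowing fractional choices, the relaxed optimum would be about 59.2, but items are indivisible.
crate F + crate H + crate G + crate B: weight 6 + 7 + 7 + 7 = 27 ≤ 34, value 13 + 9 + 18 + 16 = 56.
crate F + crate A + crate G + crate B: weight 6 + 13 + 7 + 7 = 33 ≤ 34, value 13 + 6 + 18 + 16 = 53.
crate F + crate G + crate C + crate B: weight 6 + 7 + 9 + 7 = 29 ≤ 34, value 13 + 18 + 4 + 16 = 51.
Best is crate F, crate H, crate G, and crate B with total value 56.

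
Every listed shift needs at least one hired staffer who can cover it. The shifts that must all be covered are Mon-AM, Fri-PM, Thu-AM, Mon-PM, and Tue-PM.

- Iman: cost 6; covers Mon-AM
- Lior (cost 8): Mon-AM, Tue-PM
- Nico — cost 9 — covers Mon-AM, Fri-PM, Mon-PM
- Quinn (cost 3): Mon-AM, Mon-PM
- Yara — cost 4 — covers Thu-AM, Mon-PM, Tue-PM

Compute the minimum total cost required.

13

The greedy cost-per-new-shift heuristic would pick Yara, Quinn, and Nico for 16, but a cheaper cover exists.
Choose Nico and Yara: together they cover Mon-AM, Fri-PM, Thu-AM, Mon-PM, Tue-PM — every shift.
Total cost: 9 + 4 = 13.
No cover costs less than 13.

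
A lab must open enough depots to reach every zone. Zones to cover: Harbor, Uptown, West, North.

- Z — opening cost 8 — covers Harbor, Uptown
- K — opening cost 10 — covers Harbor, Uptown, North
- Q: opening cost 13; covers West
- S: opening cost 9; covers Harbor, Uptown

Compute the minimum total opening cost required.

Choose K and Q: together they cover Harbor, Uptown, West, North — every zone.
Total opening cost: 10 + 13 = 23.
No cover costs less than 23.

23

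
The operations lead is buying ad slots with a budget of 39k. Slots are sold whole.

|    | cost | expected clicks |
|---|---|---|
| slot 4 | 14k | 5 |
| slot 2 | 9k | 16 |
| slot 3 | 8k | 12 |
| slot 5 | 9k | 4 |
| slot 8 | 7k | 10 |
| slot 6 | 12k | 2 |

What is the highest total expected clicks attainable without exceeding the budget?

Allowing fractional choices, the relaxed optimum would be about 44.1, but ad slots are indivisible.
slot 2 + slot 3 + slot 5 + slot 8: cost 9 + 8 + 9 + 7 = 33 ≤ 39, expected clicks 16 + 12 + 4 + 10 = 42.
slot 4 + slot 2 + slot 3 + slot 8: cost 14 + 9 + 8 + 7 = 38 ≤ 39, expected clicks 5 + 16 + 12 + 10 = 43.
slot 2 + slot 3 + slot 8 + slot 6: cost 9 + 8 + 7 + 12 = 36 ≤ 39, expected clicks 16 + 12 + 10 + 2 = 40.
Best is slot 4, slot 2, slot 3, and slot 8 with total expected clicks 43.

43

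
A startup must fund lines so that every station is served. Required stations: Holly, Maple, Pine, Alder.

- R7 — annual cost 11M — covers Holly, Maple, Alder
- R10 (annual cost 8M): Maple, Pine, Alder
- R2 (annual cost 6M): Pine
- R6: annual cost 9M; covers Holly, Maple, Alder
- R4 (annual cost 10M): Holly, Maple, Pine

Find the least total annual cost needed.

The greedy cost-per-new-station heuristic would pick R10 and R6 for 17, but a cheaper cover exists.
Choose R2 and R6: together they cover Holly, Maple, Pine, Alder — every station.
Total annual cost: 6 + 9 = 15.
No cover costs less than 15.

15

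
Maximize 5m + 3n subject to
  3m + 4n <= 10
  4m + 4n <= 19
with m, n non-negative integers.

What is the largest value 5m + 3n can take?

Relaxing integrality, the LP optimum is 16.67 at (m,n) = (3.33, 0), which is not an integer point.
(m,n)=(3,0): 3·3+4·0=9≤10, 4·3+4·0=12≤19, objective 15.
(m,n)=(2,1): 3·2+4·1=10≤10, 4·2+4·1=12≤19, objective 13.
(m,n)=(2,0): 3·2+4·0=6≤10, 4·2+4·0=8≤19, objective 10.
Maximum is 15 at (m,n)=(3,0).

15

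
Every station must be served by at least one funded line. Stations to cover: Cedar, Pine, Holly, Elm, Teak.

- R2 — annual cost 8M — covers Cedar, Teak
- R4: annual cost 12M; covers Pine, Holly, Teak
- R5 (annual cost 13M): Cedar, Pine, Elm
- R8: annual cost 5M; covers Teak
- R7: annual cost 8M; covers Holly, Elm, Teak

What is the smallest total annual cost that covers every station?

21

Choose R5 and R7: together they cover Cedar, Pine, Holly, Elm, Teak — every station.
Total annual cost: 13 + 8 = 21.
No cover costs less than 21.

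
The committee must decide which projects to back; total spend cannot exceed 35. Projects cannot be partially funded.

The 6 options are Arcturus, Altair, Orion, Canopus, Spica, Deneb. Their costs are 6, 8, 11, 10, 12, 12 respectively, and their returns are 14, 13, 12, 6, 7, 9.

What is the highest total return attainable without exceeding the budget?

45

Take Arcturus, Altair, Orion, and Canopus: cost 6 + 8 + 11 + 10 = 35 ≤ 35, return 14 + 13 + 12 + 6 = 45.
No other feasible combination does better.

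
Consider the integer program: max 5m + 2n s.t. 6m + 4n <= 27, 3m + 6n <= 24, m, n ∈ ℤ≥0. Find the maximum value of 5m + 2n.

20

(m,n)=(4,0): 6·4+4·0=24≤27, 3·4+6·0=12≤24, objective 20.
(m,n)=(3,1): 6·3+4·1=22≤27, 3·3+6·1=15≤24, objective 17.
(m,n)=(3,0): 6·3+4·0=18≤27, 3·3+6·0=9≤24, objective 15.
Maximum is 20 at (m,n)=(4,0).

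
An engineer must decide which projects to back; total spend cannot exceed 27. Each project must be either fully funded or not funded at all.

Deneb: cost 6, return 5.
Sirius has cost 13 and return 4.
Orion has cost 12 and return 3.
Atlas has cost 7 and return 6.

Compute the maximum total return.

Deneb + Atlas: cost 6 + 7 = 13 ≤ 27, return 5 + 6 = 11.
Deneb + Orion + Atlas: cost 6 + 12 + 7 = 25 ≤ 27, return 5 + 3 + 6 = 14.
Deneb + Sirius + Atlas: cost 6 + 13 + 7 = 26 ≤ 27, return 5 + 4 + 6 = 15.
Best is Deneb, Sirius, and Atlas with total return 15.

15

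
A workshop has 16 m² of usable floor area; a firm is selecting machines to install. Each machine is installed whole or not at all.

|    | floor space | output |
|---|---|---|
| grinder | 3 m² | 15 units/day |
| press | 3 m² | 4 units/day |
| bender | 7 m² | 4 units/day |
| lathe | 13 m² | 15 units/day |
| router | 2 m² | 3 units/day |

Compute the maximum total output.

30

Allowing fractional choices, the relaxed optimum would be about 31.2, but machines are indivisible.
grinder + lathe: floor space 3 + 13 = 16 ≤ 16, output 15 + 15 = 30.
grinder + press + bender: floor space 3 + 3 + 7 = 13 ≤ 16, output 15 + 4 + 4 = 23.
grinder + press + bender + router: floor space 3 + 3 + 7 + 2 = 15 ≤ 16, output 15 + 4 + 4 + 3 = 26.
Best is grinder and lathe with total output 30.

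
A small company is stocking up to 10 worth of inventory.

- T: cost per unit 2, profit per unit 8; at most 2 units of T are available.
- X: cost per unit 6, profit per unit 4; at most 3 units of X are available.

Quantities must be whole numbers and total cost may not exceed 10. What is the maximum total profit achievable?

20

Take 2×T and 1×X: cost 10 ≤ 10, profit 2·8 + 1·4 = 20.
T has the best ratio (8/2) and is taken to its limit of 2; remaining capacity is filled optimally with the others.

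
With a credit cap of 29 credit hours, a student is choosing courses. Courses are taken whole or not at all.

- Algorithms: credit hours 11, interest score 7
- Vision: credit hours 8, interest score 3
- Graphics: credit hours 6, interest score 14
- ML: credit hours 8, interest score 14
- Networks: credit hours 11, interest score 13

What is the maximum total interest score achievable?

41

Allowing fractional choices, the relaxed optimum would be about 43.5, but courses are indivisible.
Graphics + ML + Networks: credit hours 6 + 8 + 11 = 25 ≤ 29, interest score 14 + 14 + 13 = 41.
Algorithms + Graphics + ML: credit hours 11 + 6 + 8 = 25 ≤ 29, interest score 7 + 14 + 14 = 35.
Best is Graphics, ML, and Networks with total interest score 41.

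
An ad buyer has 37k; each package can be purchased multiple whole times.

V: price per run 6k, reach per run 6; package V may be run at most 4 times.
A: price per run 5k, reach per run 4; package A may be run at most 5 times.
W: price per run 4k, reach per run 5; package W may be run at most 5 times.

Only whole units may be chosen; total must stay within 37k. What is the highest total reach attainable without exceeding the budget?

This is a bounded integer knapsack.
2×V, 1×A, and 5×W: price 37 ≤ 37, reach 2·6 + 1·4 + 5·5 = 41.
1×V, 2×A, and 5×W: price 36 ≤ 37, reach 1·6 + 2·4 + 5·5 = 39.
Best is 41.

41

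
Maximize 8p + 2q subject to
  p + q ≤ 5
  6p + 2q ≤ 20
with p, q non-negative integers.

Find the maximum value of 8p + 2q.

26

The continuous relaxation peaks at (3.33, 0) with value 26.67; rounding to a feasible lattice point costs some objective.
(p,q)=(3,1): 1·3+1·1=4≤5, 6·3+2·1=20≤20, objective 26.
(p,q)=(3,0): 1·3+1·0=3≤5, 6·3+2·0=18≤20, objective 24.
No feasible integer point exceeds 26.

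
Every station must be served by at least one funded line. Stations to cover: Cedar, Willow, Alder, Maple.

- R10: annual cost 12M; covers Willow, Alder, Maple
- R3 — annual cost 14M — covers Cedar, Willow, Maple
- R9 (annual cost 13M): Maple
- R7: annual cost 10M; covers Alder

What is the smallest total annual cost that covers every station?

The greedy cost-per-new-station heuristic would pick R10 and R3 for 26, but a cheaper cover exists.
Choose R3 and R7: together they cover Cedar, Willow, Alder, Maple — every station.
Total annual cost: 14 + 10 = 24.
No cover costs less than 24.

24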